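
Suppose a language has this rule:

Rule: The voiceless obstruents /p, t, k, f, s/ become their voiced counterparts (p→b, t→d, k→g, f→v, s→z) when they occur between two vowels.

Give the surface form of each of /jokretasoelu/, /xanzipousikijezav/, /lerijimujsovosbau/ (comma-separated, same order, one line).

jokredazoelu, xanzibouzigijezav, lerijimujsovosbau

/jokretasoelu/: /t/ is a voiceless obstruent between vowels /e/ and /a/, so it voices to [d]. /s/ is a voiceless obstruent between vowels /a/ and /o/, so it voices to [z]. → [jokredazoelu].
/xanzipousikijezav/: /p/ is a voiceless obstruent between vowels /i/ and /o/, so it voices to [b]. /s/ is a voiceless obstruent between vowels /u/ and /i/, so it voices to [z]. /k/ is a voiceless obstruent between vowels /i/ and /i/, so it voices to [g]. → [xanzibouzigijezav].
/lerijimujsovosbau/: the rule's environment is not met; surfaces unchanged as [lerijimujsovosbau].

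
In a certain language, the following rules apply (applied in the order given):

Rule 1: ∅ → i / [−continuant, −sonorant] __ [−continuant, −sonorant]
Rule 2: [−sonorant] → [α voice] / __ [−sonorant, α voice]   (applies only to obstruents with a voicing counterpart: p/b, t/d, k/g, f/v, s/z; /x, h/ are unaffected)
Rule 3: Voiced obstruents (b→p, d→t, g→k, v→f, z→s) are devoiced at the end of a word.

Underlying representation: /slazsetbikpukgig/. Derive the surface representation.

slassetibikipukigik

Rule 1 (stop-cluster i-epenthesis): /t/ and /b/ form a stop–stop cluster, so [i] is inserted between them. /k/ and /p/ form a stop–stop cluster, so [i] is inserted between them. /k/ and /g/ form a stop–stop cluster, so [i] is inserted between them. /slazsetbikpukgig/ → slazsetibikipukigig.
Rule 2 (regressive voicing assimilation): /z/ precedes the voiceless obstruent /s/, so it devoices to [s] by assimilation. /slazsetibikipukigig/ → slassetibikipukigig.
Rule 3 (final devoicing): /g/ is a voiced obstruent in word-final position, so it devoices to [k]. /slassetibikipukigig/ → slassetibikipukigik.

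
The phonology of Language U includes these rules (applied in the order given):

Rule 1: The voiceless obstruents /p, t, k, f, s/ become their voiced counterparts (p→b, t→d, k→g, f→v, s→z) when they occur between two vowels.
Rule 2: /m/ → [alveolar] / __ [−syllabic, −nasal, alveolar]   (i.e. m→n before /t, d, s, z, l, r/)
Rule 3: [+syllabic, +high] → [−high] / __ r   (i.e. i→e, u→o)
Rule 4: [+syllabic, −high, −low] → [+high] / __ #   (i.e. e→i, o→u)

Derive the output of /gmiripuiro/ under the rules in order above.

Rule 1 (intervocalic voicing): /p/ is a voiceless obstruent between vowels /i/ and /u/, so it voices to [b]. /gmiripuiro/ → gmiribuiro.
Rule 2 (nasal place assimilation): no segment meets the environment; /gmiribuiro/ is unchanged.
Rule 3 (pre-rhotic lowering): /i/ is a high vowel immediately before /r/, so it lowers to [e]. /i/ is a high vowel immediately before /r/, so it lowers to [e]. /gmiribuiro/ → gmeribuero.
Rule 4 (final vowel raising): /o/ is a mid vowel in word-final position, so it raises to [u]. /gmeribuero/ → gmeribueru.

gmeribueru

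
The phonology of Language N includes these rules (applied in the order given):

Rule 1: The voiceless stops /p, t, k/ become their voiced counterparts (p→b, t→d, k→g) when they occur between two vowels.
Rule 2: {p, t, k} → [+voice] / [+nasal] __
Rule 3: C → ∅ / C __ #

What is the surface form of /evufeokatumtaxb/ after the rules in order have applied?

evufeogadumdax

Rule 1 (intervocalic voicing): /k/ is a voiceless stop between vowels /o/ and /a/, so it voices to [g]. /t/ is a voiceless stop between vowels /a/ and /u/, so it voices to [d]. /evufeokatumtaxb/ → evufeogadumtaxb.
Rule 2 (post-nasal voicing): /t/ is a voiceless stop immediately after the nasal /m/, so it voices to [d]. /evufeogadumtaxb/ → evufeogadumdaxb.
Rule 3 (final cluster simplification): /b/ is the second consonant of a word-final cluster /xb/, so it deletes. /evufeogadumdaxb/ → evufeogadumdax.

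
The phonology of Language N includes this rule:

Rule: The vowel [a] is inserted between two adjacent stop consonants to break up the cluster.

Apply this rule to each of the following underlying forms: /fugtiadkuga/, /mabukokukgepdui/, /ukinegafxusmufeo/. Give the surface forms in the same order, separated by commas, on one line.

fugatiadakuga, mabukokukagepadui, ukinegafxusmufeo

/fugtiadkuga/: /g/ and /t/ form a stop–stop cluster, so [a] is inserted between them. /d/ and /k/ form a stop–stop cluster, so [a] is inserted between them. → [fugatiadakuga].
/mabukokukgepdui/: /k/ and /g/ form a stop–stop cluster, so [a] is inserted between them. /p/ and /d/ form a stop–stop cluster, so [a] is inserted between them. → [mabukokukagepadui].
/ukinegafxusmufeo/: the rule's environment is not met; surfaces unchanged as [ukinegafxusmufeo].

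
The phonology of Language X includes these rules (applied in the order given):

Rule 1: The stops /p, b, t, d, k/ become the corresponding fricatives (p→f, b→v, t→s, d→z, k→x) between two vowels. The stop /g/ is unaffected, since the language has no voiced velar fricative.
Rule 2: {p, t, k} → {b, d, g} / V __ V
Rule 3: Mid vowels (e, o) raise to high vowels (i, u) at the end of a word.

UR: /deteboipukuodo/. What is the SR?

Rule 1 (intervocalic spirantization): /t/ is a stop between vowels /e/ and /e/, so it spirantizes to the fricative [s]. /b/ is a stop between vowels /e/ and /o/, so it spirantizes to the fricative [v]. /p/ is a stop between vowels /i/ and /u/, so it spirantizes to the fricative [f]. /k/ is a stop between vowels /u/ and /u/, so it spirantizes to the fricative [x]. /d/ is a stop between vowels /o/ and /o/, so it spirantizes to the fricative [z]. /deteboipukuodo/ → desevoifuxuozo.
Rule 2 (intervocalic voicing): no segment meets the environment; /desevoifuxuozo/ is unchanged.
Rule 3 (final vowel raising): /o/ is a mid vowel in word-final position, so it raises to [u]. /desevoifuxuozo/ → desevoifuxuozu.

desevoifuxuozu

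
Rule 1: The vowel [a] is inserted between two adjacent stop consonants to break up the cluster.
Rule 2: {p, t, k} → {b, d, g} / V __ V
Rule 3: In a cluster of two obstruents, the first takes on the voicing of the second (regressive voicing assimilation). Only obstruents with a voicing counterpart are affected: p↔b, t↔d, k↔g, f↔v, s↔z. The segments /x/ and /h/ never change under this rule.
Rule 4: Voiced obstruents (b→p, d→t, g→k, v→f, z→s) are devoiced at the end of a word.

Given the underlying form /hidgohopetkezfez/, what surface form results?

Rule 1 (stop-cluster a-epenthesis): /d/ and /g/ form a stop–stop cluster, so [a] is inserted between them. /t/ and /k/ form a stop–stop cluster, so [a] is inserted between them. /hidgohopetkezfez/ → hidagohopetakezfez.
Rule 2 (intervocalic voicing): /p/ is a voiceless stop between vowels /o/ and /e/, so it voices to [b]. /t/ is a voiceless stop between vowels /e/ and /a/, so it voices to [d]. /k/ is a voiceless stop between vowels /a/ and /e/, so it voices to [g]. /hidagohopetakezfez/ → hidagohobedagezfez.
Rule 3 (regressive voicing assimilation): /z/ precedes the voiceless obstruent /f/, so it devoices to [s] by assimilation. /hidagohobedagezfez/ → hidagohobedagesfez.
Rule 4 (final devoicing): /z/ is a voiced obstruent in word-final position, so it devoices to [s]. /hidagohobedagesfez/ → hidagohobedagesfes.

hidagohobedagesfes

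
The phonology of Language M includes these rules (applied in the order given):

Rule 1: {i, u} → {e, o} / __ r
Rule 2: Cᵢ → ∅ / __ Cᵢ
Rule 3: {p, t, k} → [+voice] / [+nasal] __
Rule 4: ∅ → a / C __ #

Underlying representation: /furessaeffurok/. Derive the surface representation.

foresaeforoka

Rule 1 (pre-rhotic lowering): /u/ is a high vowel immediately before /r/, so it lowers to [o]. /u/ is a high vowel immediately before /r/, so it lowers to [o]. /furessaeffurok/ → foressaefforok.
Rule 2 (degemination): /ss/ is a geminate; the first /s/ deletes. /ff/ is a geminate; the first /f/ deletes. /foressaefforok/ → foresaeforok.
Rule 3 (post-nasal voicing): no segment meets the environment; /foresaeforok/ is unchanged.
Rule 4 (final a-epenthesis): the form ends in the consonant /k/, so [a] is inserted word-finally. /foresaeforok/ → foresaeforoka.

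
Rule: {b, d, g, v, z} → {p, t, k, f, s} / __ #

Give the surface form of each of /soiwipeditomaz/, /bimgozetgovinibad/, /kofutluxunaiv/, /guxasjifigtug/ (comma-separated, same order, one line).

/soiwipeditomaz/: /z/ is a voiced obstruent in word-final position, so it devoices to [s]. → [soiwipeditomas].
/bimgozetgovinibad/: /d/ is a voiced obstruent in word-final position, so it devoices to [t]. → [bimgozetgovinibat].
/kofutluxunaiv/: /v/ is a voiced obstruent in word-final position, so it devoices to [f]. → [kofutluxunaif].
/guxasjifigtug/: /g/ is a voiced obstruent in word-final position, so it devoices to [k]. → [guxasjifigtuk].

soiwipeditomas, bimgozetgovinibat, kofutluxunaif, guxasjifigtuk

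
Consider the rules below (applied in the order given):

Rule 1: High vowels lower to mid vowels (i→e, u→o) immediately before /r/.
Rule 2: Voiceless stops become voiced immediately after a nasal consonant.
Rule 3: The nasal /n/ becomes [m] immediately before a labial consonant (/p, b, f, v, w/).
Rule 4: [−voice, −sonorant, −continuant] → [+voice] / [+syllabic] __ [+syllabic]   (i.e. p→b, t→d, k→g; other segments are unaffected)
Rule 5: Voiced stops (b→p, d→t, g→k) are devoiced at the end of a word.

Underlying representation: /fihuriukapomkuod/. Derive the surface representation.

fihoriugabomguot

Rule 1 (pre-rhotic lowering): /u/ is a high vowel immediately before /r/, so it lowers to [o]. /fihuriukapomkuod/ → fihoriukapomkuod.
Rule 2 (post-nasal voicing): /k/ is a voiceless stop immediately after the nasal /m/, so it voices to [g]. /fihoriukapomkuod/ → fihoriukapomguod.
Rule 3 (nasal place assimilation): no segment meets the environment; /fihoriukapomguod/ is unchanged.
Rule 4 (intervocalic voicing): /k/ is a voiceless stop between vowels /u/ and /a/, so it voices to [g]. /p/ is a voiceless stop between vowels /a/ and /o/, so it voices to [b]. /fihoriukapomguod/ → fihoriugabomguod.
Rule 5 (final devoicing): /d/ is a voiced stop in word-final position, so it devoices to [t]. /fihoriugabomguod/ → fihoriugabomguot.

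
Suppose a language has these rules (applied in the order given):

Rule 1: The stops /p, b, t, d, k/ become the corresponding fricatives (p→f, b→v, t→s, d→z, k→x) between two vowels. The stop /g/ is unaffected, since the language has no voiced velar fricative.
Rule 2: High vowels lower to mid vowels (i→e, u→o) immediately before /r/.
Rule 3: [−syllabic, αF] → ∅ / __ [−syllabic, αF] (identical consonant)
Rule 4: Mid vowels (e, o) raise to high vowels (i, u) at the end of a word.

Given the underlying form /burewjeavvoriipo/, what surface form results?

borewjeavoriifu

Rule 1 (intervocalic spirantization): /p/ is a stop between vowels /i/ and /o/, so it spirantizes to the fricative [f]. /burewjeavvoriipo/ → burewjeavvoriifo.
Rule 2 (pre-rhotic lowering): /u/ is a high vowel immediately before /r/, so it lowers to [o]. /burewjeavvoriifo/ → borewjeavvoriifo.
Rule 3 (degemination): /vv/ is a geminate; the first /v/ deletes. /borewjeavvoriifo/ → borewjeavoriifo.
Rule 4 (final vowel raising): /o/ is a mid vowel in word-final position, so it raises to [u]. /borewjeavoriifo/ → borewjeavoriifu.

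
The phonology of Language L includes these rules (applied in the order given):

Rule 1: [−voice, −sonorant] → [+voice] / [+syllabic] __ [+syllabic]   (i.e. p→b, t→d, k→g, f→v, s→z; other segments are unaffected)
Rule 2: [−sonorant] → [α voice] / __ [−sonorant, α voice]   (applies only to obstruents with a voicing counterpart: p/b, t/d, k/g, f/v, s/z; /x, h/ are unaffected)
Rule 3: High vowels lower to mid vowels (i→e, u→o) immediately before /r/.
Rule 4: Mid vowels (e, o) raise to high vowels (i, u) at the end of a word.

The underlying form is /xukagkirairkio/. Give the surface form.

xugakkeraerkiu

Rule 1 (intervocalic voicing): /k/ is a voiceless obstruent between vowels /u/ and /a/, so it voices to [g]. /xukagkirairkio/ → xugagkirairkio.
Rule 2 (regressive voicing assimilation): /g/ precedes the voiceless obstruent /k/, so it devoices to [k] by assimilation. /xugagkirairkio/ → xugakkirairkio.
Rule 3 (pre-rhotic lowering): /i/ is a high vowel immediately before /r/, so it lowers to [e]. /i/ is a high vowel immediately before /r/, so it lowers to [e]. /xugakkirairkio/ → xugakkeraerkio.
Rule 4 (final vowel raising): /o/ is a mid vowel in word-final position, so it raises to [u]. /xugakkeraerkio/ → xugakkeraerkiu.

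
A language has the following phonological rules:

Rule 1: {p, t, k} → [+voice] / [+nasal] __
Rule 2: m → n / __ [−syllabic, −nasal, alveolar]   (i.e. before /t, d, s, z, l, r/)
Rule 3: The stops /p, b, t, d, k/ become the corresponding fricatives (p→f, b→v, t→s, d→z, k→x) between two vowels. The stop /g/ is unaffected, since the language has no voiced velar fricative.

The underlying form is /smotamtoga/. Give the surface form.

smosandoga

Rule 1 (post-nasal voicing): /t/ is a voiceless stop immediately after the nasal /m/, so it voices to [d]. /smotamtoga/ → smotamdoga.
Rule 2 (nasal place assimilation): /m/ precedes the alveolar consonant /d/, so it assimilates in place to [n]. /smotamdoga/ → smotandoga.
Rule 3 (intervocalic spirantization): /t/ is a stop between vowels /o/ and /a/, so it spirantizes to the fricative [s]. /smotandoga/ → smosandoga.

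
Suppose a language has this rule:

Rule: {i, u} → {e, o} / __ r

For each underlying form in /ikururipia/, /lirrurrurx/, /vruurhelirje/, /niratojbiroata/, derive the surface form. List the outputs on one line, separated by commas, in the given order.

/ikururipia/: /u/ is a high vowel immediately before /r/, so it lowers to [o]. /u/ is a high vowel immediately before /r/, so it lowers to [o]. → [ikororipia].
/lirrurrurx/: /i/ is a high vowel immediately before /r/, so it lowers to [e]. /u/ is a high vowel immediately before /r/, so it lowers to [o]. /u/ is a high vowel immediately before /r/, so it lowers to [o]. → [lerrorrorx].
/vruurhelirje/: /u/ is a high vowel immediately before /r/, so it lowers to [o]. /i/ is a high vowel immediately before /r/, so it lowers to [e]. → [vruorhelerje].
/niratojbiroata/: /i/ is a high vowel immediately before /r/, so it lowers to [e]. /i/ is a high vowel immediately before /r/, so it lowers to [e]. → [neratojberoata].

ikororipia, lerrorrorx, vruorhelerje, neratojberoata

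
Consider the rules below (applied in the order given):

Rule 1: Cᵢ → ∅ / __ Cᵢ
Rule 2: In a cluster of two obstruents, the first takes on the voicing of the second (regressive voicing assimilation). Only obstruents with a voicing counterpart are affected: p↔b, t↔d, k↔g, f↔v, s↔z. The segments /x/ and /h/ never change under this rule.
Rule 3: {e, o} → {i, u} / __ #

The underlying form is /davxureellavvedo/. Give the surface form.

dafxureelavedu

Rule 1 (degemination): /ll/ is a geminate; the first /l/ deletes. /vv/ is a geminate; the first /v/ deletes. /davxureellavvedo/ → davxureelavedo.
Rule 2 (regressive voicing assimilation): /v/ precedes the voiceless obstruent /x/, so it devoices to [f] by assimilation. /davxureelavedo/ → dafxureelavedo.
Rule 3 (final vowel raising): /o/ is a mid vowel in word-final position, so it raises to [u]. /dafxureelavedo/ → dafxureelavedu.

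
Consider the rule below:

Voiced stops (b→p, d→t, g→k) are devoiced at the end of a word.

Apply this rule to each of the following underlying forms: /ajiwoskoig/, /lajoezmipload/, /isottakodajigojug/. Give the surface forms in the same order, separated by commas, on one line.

/ajiwoskoig/: /g/ is a voiced stop in word-final position, so it devoices to [k]. → [ajiwoskoik].
/lajoezmipload/: /d/ is a voiced stop in word-final position, so it devoices to [t]. → [lajoezmiploat].
/isottakodajigojug/: /g/ is a voiced stop in word-final position, so it devoices to [k]. → [isottakodajigojuk].

ajiwoskoik, lajoezmiploat, isottakodajigojuk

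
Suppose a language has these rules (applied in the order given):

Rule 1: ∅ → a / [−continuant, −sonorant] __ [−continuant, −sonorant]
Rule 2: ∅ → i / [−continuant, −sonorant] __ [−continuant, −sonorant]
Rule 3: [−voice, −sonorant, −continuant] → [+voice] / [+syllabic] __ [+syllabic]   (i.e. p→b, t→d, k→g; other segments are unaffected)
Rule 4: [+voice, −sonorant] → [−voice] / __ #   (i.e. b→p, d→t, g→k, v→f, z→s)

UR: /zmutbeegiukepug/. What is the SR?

Rule 1 (stop-cluster a-epenthesis): /t/ and /b/ form a stop–stop cluster, so [a] is inserted between them. /zmutbeegiukepug/ → zmutabeegiukepug.
Rule 2 (stop-cluster i-epenthesis): no segment meets the environment; /zmutabeegiukepug/ is unchanged.
Rule 3 (intervocalic voicing): /t/ is a voiceless stop between vowels /u/ and /a/, so it voices to [d]. /k/ is a voiceless stop between vowels /u/ and /e/, so it voices to [g]. /p/ is a voiceless stop between vowels /e/ and /u/, so it voices to [b]. /zmutabeegiukepug/ → zmudabeegiugebug.
Rule 4 (final devoicing): /g/ is a voiced obstruent in word-final position, so it devoices to [k]. /zmudabeegiugebug/ → zmudabeegiugebuk.

zmudabeegiugebuk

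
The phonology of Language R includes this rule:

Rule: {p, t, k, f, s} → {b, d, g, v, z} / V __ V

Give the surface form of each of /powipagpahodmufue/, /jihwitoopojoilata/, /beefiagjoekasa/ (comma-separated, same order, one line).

/powipagpahodmufue/: /p/ is a voiceless obstruent between vowels /i/ and /a/, so it voices to [b]. /f/ is a voiceless obstruent between vowels /u/ and /u/, so it voices to [v]. → [powibagpahodmuvue].
/jihwitoopojoilata/: /t/ is a voiceless obstruent between vowels /i/ and /o/, so it voices to [d]. /p/ is a voiceless obstruent between vowels /o/ and /o/, so it voices to [b]. /t/ is a voiceless obstruent between vowels /a/ and /a/, so it voices to [d]. → [jihwidoobojoilada].
/beefiagjoekasa/: /f/ is a voiceless obstruent between vowels /e/ and /i/, so it voices to [v]. /k/ is a voiceless obstruent between vowels /e/ and /a/, so it voices to [g]. /s/ is a voiceless obstruent between vowels /a/ and /a/, so it voices to [z]. → [beeviagjoegaza].

powibagpahodmuvue, jihwidoobojoilada, beeviagjoegaza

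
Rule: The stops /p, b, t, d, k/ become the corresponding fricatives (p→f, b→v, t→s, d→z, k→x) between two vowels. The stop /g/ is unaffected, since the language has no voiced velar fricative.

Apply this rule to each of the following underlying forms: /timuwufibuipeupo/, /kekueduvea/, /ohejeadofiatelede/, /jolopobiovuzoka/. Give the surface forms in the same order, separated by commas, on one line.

timuwufivuifeufo, kexuezuvea, ohejeazofiaseleze, jolofoviovuzoxa

/timuwufibuipeupo/: /b/ is a stop between vowels /i/ and /u/, so it spirantizes to the fricative [v]. /p/ is a stop between vowels /i/ and /e/, so it spirantizes to the fricative [f]. /p/ is a stop between vowels /u/ and /o/, so it spirantizes to the fricative [f]. → [timuwufivuifeufo].
/kekueduvea/: /k/ is a stop between vowels /e/ and /u/, so it spirantizes to the fricative [x]. /d/ is a stop between vowels /e/ and /u/, so it spirantizes to the fricative [z]. → [kexuezuvea].
/ohejeadofiatelede/: /d/ is a stop between vowels /a/ and /o/, so it spirantizes to the fricative [z]. /t/ is a stop between vowels /a/ and /e/, so it spirantizes to the fricative [s]. /d/ is a stop between vowels /e/ and /e/, so it spirantizes to the fricative [z]. → [ohejeazofiaseleze].
/jolopobiovuzoka/: /p/ is a stop between vowels /o/ and /o/, so it spirantizes to the fricative [f]. /b/ is a stop between vowels /o/ and /i/, so it spirantizes to the fricative [v]. /k/ is a stop between vowels /o/ and /a/, so it spirantizes to the fricative [x]. → [jolofoviovuzoxa].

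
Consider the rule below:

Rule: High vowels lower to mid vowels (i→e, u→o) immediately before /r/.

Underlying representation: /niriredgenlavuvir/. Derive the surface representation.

Scanning /niriredgenlavuvir/: /i/ is a high vowel immediately before /r/, so it lowers to [e]; /i/ is a high vowel immediately before /r/, so it lowers to [e]; /u/ at position 14 is not in the conditioning environment; /i/ is a high vowel immediately before /r/, so it lowers to [e].
Result: [nereredgenlavuver].

nereredgenlavuver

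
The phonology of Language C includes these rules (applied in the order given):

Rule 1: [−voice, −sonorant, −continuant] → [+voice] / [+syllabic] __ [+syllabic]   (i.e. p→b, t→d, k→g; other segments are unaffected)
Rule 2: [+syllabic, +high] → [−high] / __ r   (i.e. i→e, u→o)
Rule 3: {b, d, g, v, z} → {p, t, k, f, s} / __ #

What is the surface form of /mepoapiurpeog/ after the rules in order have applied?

meboabiorpeok

Rule 1 (intervocalic voicing): /p/ is a voiceless stop between vowels /e/ and /o/, so it voices to [b]. /p/ is a voiceless stop between vowels /a/ and /i/, so it voices to [b]. /mepoapiurpeog/ → meboabiurpeog.
Rule 2 (pre-rhotic lowering): /u/ is a high vowel immediately before /r/, so it lowers to [o]. /meboabiurpeog/ → meboabiorpeog.
Rule 3 (final devoicing): /g/ is a voiced obstruent in word-final position, so it devoices to [k]. /meboabiorpeog/ → meboabiorpeok.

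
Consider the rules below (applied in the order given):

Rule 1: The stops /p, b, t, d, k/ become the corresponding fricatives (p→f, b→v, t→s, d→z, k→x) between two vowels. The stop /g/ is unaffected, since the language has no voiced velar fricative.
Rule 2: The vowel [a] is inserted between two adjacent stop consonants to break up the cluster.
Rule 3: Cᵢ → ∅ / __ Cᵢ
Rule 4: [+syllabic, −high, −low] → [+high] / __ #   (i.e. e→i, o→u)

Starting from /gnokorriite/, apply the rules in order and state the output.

gnoxoriisi

Rule 1 (intervocalic spirantization): /k/ is a stop between vowels /o/ and /o/, so it spirantizes to the fricative [x]. /t/ is a stop between vowels /i/ and /e/, so it spirantizes to the fricative [s]. /gnokorriite/ → gnoxorriise.
Rule 2 (stop-cluster a-epenthesis): no segment meets the environment; /gnoxorriise/ is unchanged.
Rule 3 (degemination): /rr/ is a geminate; the first /r/ deletes. /gnoxorriise/ → gnoxoriise.
Rule 4 (final vowel raising): /e/ is a mid vowel in word-final position, so it raises to [i]. /gnoxoriise/ → gnoxoriisi.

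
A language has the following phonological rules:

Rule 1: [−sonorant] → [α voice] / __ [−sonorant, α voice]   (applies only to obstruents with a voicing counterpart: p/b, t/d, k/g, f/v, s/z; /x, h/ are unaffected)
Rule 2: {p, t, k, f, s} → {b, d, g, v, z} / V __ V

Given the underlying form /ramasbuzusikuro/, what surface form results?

ramazbuzuziguro

Rule 1 (regressive voicing assimilation): /s/ precedes the voiced obstruent /b/, so it voices to [z] by assimilation. /ramasbuzusikuro/ → ramazbuzusikuro.
Rule 2 (intervocalic voicing): /s/ is a voiceless obstruent between vowels /u/ and /i/, so it voices to [z]. /k/ is a voiceless obstruent between vowels /i/ and /u/, so it voices to [g]. /ramazbuzusikuro/ → ramazbuzuziguro.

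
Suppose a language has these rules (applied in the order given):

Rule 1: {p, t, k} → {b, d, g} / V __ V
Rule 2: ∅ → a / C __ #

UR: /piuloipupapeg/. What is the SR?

Rule 1 (intervocalic voicing): /p/ is a voiceless stop between vowels /i/ and /u/, so it voices to [b]. /p/ is a voiceless stop between vowels /u/ and /a/, so it voices to [b]. /p/ is a voiceless stop between vowels /a/ and /e/, so it voices to [b]. /piuloipupapeg/ → piuloibubabeg.
Rule 2 (final a-epenthesis): the form ends in the consonant /g/, so [a] is inserted word-finally. /piuloibubabeg/ → piuloibubabega.

piuloibubabega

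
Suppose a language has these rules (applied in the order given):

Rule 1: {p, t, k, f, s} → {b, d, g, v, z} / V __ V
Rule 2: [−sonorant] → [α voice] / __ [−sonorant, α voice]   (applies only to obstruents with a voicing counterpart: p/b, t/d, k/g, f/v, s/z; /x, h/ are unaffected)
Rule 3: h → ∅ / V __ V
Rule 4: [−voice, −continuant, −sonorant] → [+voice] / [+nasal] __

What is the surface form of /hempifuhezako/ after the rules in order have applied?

hembivuezago

Rule 1 (intervocalic voicing): /f/ is a voiceless obstruent between vowels /i/ and /u/, so it voices to [v]. /k/ is a voiceless obstruent between vowels /a/ and /o/, so it voices to [g]. /hempifuhezako/ → hempivuhezago.
Rule 2 (regressive voicing assimilation): no segment meets the environment; /hempivuhezago/ is unchanged.
Rule 3 (intervocalic h-deletion): /h/ occurs between vowels /u/ and /e/, so it deletes. /hempivuhezago/ → hempivuezago.
Rule 4 (post-nasal voicing): /p/ is a voiceless stop immediately after the nasal /m/, so it voices to [b]. /hempivuezago/ → hembivuezago.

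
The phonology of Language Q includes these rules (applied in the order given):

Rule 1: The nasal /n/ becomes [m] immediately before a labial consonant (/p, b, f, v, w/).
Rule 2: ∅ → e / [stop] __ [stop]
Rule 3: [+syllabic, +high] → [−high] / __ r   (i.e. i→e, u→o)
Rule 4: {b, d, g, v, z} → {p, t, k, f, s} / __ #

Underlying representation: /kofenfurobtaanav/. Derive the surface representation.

kofemforobetaanaf

Rule 1 (nasal place assimilation): /n/ precedes the labial consonant /f/, so it assimilates in place to [m]. /kofenfurobtaanav/ → kofemfurobtaanav.
Rule 2 (stop-cluster e-epenthesis): /b/ and /t/ form a stop–stop cluster, so [e] is inserted between them. /kofemfurobtaanav/ → kofemfurobetaanav.
Rule 3 (pre-rhotic lowering): /u/ is a high vowel immediately before /r/, so it lowers to [o]. /kofemfurobetaanav/ → kofemforobetaanav.
Rule 4 (final devoicing): /v/ is a voiced obstruent in word-final position, so it devoices to [f]. /kofemforobetaanav/ → kofemforobetaanaf.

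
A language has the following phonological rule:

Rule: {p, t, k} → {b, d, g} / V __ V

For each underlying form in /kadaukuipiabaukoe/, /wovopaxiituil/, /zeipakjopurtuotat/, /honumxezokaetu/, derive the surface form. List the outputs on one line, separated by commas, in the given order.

kadauguibiabaugoe, wovobaxiiduil, zeibakjoburtuodat, honumxezogaedu

/kadaukuipiabaukoe/: /k/ is a voiceless stop between vowels /u/ and /u/, so it voices to [g]. /p/ is a voiceless stop between vowels /i/ and /i/, so it voices to [b]. /k/ is a voiceless stop between vowels /u/ and /o/, so it voices to [g]. → [kadauguibiabaugoe].
/wovopaxiituil/: /p/ is a voiceless stop between vowels /o/ and /a/, so it voices to [b]. /t/ is a voiceless stop between vowels /i/ and /u/, so it voices to [d]. → [wovobaxiiduil].
/zeipakjopurtuotat/: /p/ is a voiceless stop between vowels /i/ and /a/, so it voices to [b]. /p/ is a voiceless stop between vowels /o/ and /u/, so it voices to [b]. /t/ is a voiceless stop between vowels /o/ and /a/, so it voices to [d]. → [zeibakjoburtuodat].
/honumxezokaetu/: /k/ is a voiceless stop between vowels /o/ and /a/, so it voices to [g]. /t/ is a voiceless stop between vowels /e/ and /u/, so it voices to [d]. → [honumxezogaedu].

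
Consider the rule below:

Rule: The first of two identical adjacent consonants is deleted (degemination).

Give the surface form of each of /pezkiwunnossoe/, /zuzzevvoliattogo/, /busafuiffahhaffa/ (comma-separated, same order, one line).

pezkiwunosoe, zuzevoliatogo, busafuifahafa

/pezkiwunnossoe/: /nn/ is a geminate; the first /n/ deletes. /ss/ is a geminate; the first /s/ deletes. → [pezkiwunosoe].
/zuzzevvoliattogo/: /zz/ is a geminate; the first /z/ deletes. /vv/ is a geminate; the first /v/ deletes. /tt/ is a geminate; the first /t/ deletes. → [zuzevoliatogo].
/busafuiffahhaffa/: /ff/ is a geminate; the first /f/ deletes. /hh/ is a geminate; the first /h/ deletes. /ff/ is a geminate; the first /f/ deletes. → [busafuifahafa].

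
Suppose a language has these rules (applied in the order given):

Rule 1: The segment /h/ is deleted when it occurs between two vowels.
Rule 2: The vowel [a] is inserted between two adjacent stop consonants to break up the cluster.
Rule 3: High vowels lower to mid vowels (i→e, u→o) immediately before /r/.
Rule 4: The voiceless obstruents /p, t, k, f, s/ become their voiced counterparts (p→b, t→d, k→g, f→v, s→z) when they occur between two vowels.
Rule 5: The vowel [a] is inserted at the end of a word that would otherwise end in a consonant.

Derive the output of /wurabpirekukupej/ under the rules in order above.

worababeregugubeja

Rule 1 (intervocalic h-deletion): no segment meets the environment; /wurabpirekukupej/ is unchanged.
Rule 2 (stop-cluster a-epenthesis): /b/ and /p/ form a stop–stop cluster, so [a] is inserted between them. /wurabpirekukupej/ → wurabapirekukupej.
Rule 3 (pre-rhotic lowering): /u/ is a high vowel immediately before /r/, so it lowers to [o]. /i/ is a high vowel immediately before /r/, so it lowers to [e]. /wurabapirekukupej/ → worabaperekukupej.
Rule 4 (intervocalic voicing): /p/ is a voiceless obstruent between vowels /a/ and /e/, so it voices to [b]. /k/ is a voiceless obstruent between vowels /e/ and /u/, so it voices to [g]. /k/ is a voiceless obstruent between vowels /u/ and /u/, so it voices to [g]. /p/ is a voiceless obstruent between vowels /u/ and /e/, so it voices to [b]. /worabaperekukupej/ → worababeregugubej.
Rule 5 (final a-epenthesis): the form ends in the consonant /j/, so [a] is inserted word-finally. /worababeregugubej/ → worababeregugubeja.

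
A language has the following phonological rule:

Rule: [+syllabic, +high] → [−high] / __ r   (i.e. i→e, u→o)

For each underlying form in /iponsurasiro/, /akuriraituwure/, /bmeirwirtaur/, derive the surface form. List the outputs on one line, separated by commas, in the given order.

/iponsurasiro/: /u/ is a high vowel immediately before /r/, so it lowers to [o]. /i/ is a high vowel immediately before /r/, so it lowers to [e]. → [iponsorasero].
/akuriraituwure/: /u/ is a high vowel immediately before /r/, so it lowers to [o]. /i/ is a high vowel immediately before /r/, so it lowers to [e]. /u/ is a high vowel immediately before /r/, so it lowers to [o]. → [akoreraituwore].
/bmeirwirtaur/: /i/ is a high vowel immediately before /r/, so it lowers to [e]. /i/ is a high vowel immediately before /r/, so it lowers to [e]. /u/ is a high vowel immediately before /r/, so it lowers to [o]. → [bmeerwertaor].

iponsorasero, akoreraituwore, bmeerwertaor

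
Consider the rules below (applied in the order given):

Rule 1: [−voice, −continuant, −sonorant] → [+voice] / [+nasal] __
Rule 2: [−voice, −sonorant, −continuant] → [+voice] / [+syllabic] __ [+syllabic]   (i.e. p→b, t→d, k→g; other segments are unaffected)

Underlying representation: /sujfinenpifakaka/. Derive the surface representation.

Rule 1 (post-nasal voicing): /p/ is a voiceless stop immediately after the nasal /n/, so it voices to [b]. /sujfinenpifakaka/ → sujfinenbifakaka.
Rule 2 (intervocalic voicing): /k/ is a voiceless stop between vowels /a/ and /a/, so it voices to [g]. /k/ is a voiceless stop between vowels /a/ and /a/, so it voices to [g]. /sujfinenbifakaka/ → sujfinenbifagaga.

sujfinenbifagaga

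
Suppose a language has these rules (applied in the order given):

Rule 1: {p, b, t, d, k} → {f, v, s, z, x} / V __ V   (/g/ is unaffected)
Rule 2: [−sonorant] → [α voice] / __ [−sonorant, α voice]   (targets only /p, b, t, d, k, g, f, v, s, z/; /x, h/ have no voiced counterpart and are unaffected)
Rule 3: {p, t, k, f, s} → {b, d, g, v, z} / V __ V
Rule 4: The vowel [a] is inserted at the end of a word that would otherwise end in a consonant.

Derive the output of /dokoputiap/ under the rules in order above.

doxovuziapa

Rule 1 (intervocalic spirantization): /k/ is a stop between vowels /o/ and /o/, so it spirantizes to the fricative [x]. /p/ is a stop between vowels /o/ and /u/, so it spirantizes to the fricative [f]. /t/ is a stop between vowels /u/ and /i/, so it spirantizes to the fricative [s]. /dokoputiap/ → doxofusiap.
Rule 2 (regressive voicing assimilation): no segment meets the environment; /doxofusiap/ is unchanged.
Rule 3 (intervocalic voicing): /f/ is a voiceless obstruent between vowels /o/ and /u/, so it voices to [v]. /s/ is a voiceless obstruent between vowels /u/ and /i/, so it voices to [z]. /doxofusiap/ → doxovuziap.
Rule 4 (final a-epenthesis): the form ends in the consonant /p/, so [a] is inserted word-finally. /doxovuziap/ → doxovuziapa.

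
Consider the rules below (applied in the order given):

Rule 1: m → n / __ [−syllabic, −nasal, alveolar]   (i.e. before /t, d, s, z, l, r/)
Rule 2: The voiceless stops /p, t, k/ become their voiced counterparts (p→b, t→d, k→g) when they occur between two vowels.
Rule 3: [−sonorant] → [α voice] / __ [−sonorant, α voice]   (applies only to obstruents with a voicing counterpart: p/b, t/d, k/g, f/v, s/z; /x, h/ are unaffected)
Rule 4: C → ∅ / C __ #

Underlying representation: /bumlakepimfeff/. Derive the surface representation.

Rule 1 (nasal place assimilation): /m/ precedes the alveolar consonant /l/, so it assimilates in place to [n]. /bumlakepimfeff/ → bunlakepimfeff.
Rule 2 (intervocalic voicing): /k/ is a voiceless stop between vowels /a/ and /e/, so it voices to [g]. /p/ is a voiceless stop between vowels /e/ and /i/, so it voices to [b]. /bunlakepimfeff/ → bunlagebimfeff.
Rule 3 (regressive voicing assimilation): no segment meets the environment; /bunlagebimfeff/ is unchanged.
Rule 4 (final cluster simplification): /f/ is the second consonant of a word-final cluster /ff/, so it deletes. /bunlagebimfeff/ → bunlagebimfef.

bunlagebimfef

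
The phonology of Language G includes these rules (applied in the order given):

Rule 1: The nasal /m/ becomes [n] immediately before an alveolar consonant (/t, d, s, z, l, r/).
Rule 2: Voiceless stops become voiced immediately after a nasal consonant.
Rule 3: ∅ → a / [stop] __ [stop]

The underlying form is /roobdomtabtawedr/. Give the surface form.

roobadondabatawedr

Rule 1 (nasal place assimilation): /m/ precedes the alveolar consonant /t/, so it assimilates in place to [n]. /roobdomtabtawedr/ → roobdontabtawedr.
Rule 2 (post-nasal voicing): /t/ is a voiceless stop immediately after the nasal /n/, so it voices to [d]. /roobdontabtawedr/ → roobdondabtawedr.
Rule 3 (stop-cluster a-epenthesis): /b/ and /d/ form a stop–stop cluster, so [a] is inserted between them. /b/ and /t/ form a stop–stop cluster, so [a] is inserted between them. /roobdondabtawedr/ → roobadondabatawedr.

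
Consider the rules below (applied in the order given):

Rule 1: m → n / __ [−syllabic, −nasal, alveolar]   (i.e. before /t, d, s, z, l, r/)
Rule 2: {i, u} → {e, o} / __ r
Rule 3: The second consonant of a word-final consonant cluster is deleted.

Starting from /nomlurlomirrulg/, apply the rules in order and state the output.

nonlorlomerrul

Rule 1 (nasal place assimilation): /m/ precedes the alveolar consonant /l/, so it assimilates in place to [n]. /nomlurlomirrulg/ → nonlurlomirrulg.
Rule 2 (pre-rhotic lowering): /u/ is a high vowel immediately before /r/, so it lowers to [o]. /i/ is a high vowel immediately before /r/, so it lowers to [e]. /nonlurlomirrulg/ → nonlorlomerrulg.
Rule 3 (final cluster simplification): /g/ is the second consonant of a word-final cluster /lg/, so it deletes. /nonlorlomerrulg/ → nonlorlomerrul.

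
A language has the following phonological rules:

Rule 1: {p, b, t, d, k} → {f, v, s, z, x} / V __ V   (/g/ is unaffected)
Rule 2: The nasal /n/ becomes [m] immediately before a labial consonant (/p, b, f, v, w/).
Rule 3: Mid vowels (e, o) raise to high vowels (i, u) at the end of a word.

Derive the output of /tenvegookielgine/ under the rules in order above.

temvegooxielgini

Rule 1 (intervocalic spirantization): /k/ is a stop between vowels /o/ and /i/, so it spirantizes to the fricative [x]. /tenvegookielgine/ → tenvegooxielgine.
Rule 2 (nasal place assimilation): /n/ precedes the labial consonant /v/, so it assimilates in place to [m]. /tenvegooxielgine/ → temvegooxielgine.
Rule 3 (final vowel raising): /e/ is a mid vowel in word-final position, so it raises to [i]. /temvegooxielgine/ → temvegooxielgini.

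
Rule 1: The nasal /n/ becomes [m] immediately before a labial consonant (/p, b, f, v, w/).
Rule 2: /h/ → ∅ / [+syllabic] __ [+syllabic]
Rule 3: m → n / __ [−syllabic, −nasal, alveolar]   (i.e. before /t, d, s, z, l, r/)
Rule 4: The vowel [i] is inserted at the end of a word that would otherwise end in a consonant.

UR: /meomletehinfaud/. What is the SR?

Rule 1 (nasal place assimilation): /n/ precedes the labial consonant /f/, so it assimilates in place to [m]. /meomletehinfaud/ → meomletehimfaud.
Rule 2 (intervocalic h-deletion): /h/ occurs between vowels /e/ and /i/, so it deletes. /meomletehimfaud/ → meomleteimfaud.
Rule 3 (nasal place assimilation): /m/ precedes the alveolar consonant /l/, so it assimilates in place to [n]. /meomleteimfaud/ → meonleteimfaud.
Rule 4 (final i-epenthesis): the form ends in the consonant /d/, so [i] is inserted word-finally. /meonleteimfaud/ → meonleteimfaudi.

meonleteimfaudi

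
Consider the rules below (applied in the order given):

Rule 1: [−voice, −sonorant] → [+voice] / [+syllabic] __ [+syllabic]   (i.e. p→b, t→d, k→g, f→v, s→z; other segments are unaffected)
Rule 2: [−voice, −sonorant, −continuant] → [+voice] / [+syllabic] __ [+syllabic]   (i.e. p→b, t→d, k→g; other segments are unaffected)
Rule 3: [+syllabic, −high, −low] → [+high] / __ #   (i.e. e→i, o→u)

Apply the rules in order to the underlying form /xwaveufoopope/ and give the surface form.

Rule 1 (intervocalic voicing): /f/ is a voiceless obstruent between vowels /u/ and /o/, so it voices to [v]. /p/ is a voiceless obstruent between vowels /o/ and /o/, so it voices to [b]. /p/ is a voiceless obstruent between vowels /o/ and /e/, so it voices to [b]. /xwaveufoopope/ → xwaveuvoobobe.
Rule 2 (intervocalic voicing): no segment meets the environment; /xwaveuvoobobe/ is unchanged.
Rule 3 (final vowel raising): /e/ is a mid vowel in word-final position, so it raises to [i]. /xwaveuvoobobe/ → xwaveuvoobobi.

xwaveuvoobobi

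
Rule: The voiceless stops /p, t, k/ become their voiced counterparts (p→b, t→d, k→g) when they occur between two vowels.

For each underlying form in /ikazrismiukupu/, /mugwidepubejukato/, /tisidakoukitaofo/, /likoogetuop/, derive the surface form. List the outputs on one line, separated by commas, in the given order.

igazrismiugubu, mugwidebubejugado, tisidagougidaofo, ligoogeduop

/ikazrismiukupu/: /k/ is a voiceless stop between vowels /i/ and /a/, so it voices to [g]. /k/ is a voiceless stop between vowels /u/ and /u/, so it voices to [g]. /p/ is a voiceless stop between vowels /u/ and /u/, so it voices to [b]. → [igazrismiugubu].
/mugwidepubejukato/: /p/ is a voiceless stop between vowels /e/ and /u/, so it voices to [b]. /k/ is a voiceless stop between vowels /u/ and /a/, so it voices to [g]. /t/ is a voiceless stop between vowels /a/ and /o/, so it voices to [d]. → [mugwidebubejugado].
/tisidakoukitaofo/: /k/ is a voiceless stop between vowels /a/ and /o/, so it voices to [g]. /k/ is a voiceless stop between vowels /u/ and /i/, so it voices to [g]. /t/ is a voiceless stop between vowels /i/ and /a/, so it voices to [d]. → [tisidagougidaofo].
/likoogetuop/: /k/ is a voiceless stop between vowels /i/ and /o/, so it voices to [g]. /t/ is a voiceless stop between vowels /e/ and /u/, so it voices to [d]. → [ligoogeduop].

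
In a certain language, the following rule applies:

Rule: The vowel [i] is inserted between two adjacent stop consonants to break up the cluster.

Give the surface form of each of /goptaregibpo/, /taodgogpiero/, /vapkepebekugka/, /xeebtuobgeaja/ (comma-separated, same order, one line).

/goptaregibpo/: /p/ and /t/ form a stop–stop cluster, so [i] is inserted between them. /b/ and /p/ form a stop–stop cluster, so [i] is inserted between them. → [gopitaregibipo].
/taodgogpiero/: /d/ and /g/ form a stop–stop cluster, so [i] is inserted between them. /g/ and /p/ form a stop–stop cluster, so [i] is inserted between them. → [taodigogipiero].
/vapkepebekugka/: /p/ and /k/ form a stop–stop cluster, so [i] is inserted between them. /g/ and /k/ form a stop–stop cluster, so [i] is inserted between them. → [vapikepebekugika].
/xeebtuobgeaja/: /b/ and /t/ form a stop–stop cluster, so [i] is inserted between them. /b/ and /g/ form a stop–stop cluster, so [i] is inserted between them. → [xeebituobigeaja].

gopitaregibipo, taodigogipiero, vapikepebekugika, xeebituobigeaja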